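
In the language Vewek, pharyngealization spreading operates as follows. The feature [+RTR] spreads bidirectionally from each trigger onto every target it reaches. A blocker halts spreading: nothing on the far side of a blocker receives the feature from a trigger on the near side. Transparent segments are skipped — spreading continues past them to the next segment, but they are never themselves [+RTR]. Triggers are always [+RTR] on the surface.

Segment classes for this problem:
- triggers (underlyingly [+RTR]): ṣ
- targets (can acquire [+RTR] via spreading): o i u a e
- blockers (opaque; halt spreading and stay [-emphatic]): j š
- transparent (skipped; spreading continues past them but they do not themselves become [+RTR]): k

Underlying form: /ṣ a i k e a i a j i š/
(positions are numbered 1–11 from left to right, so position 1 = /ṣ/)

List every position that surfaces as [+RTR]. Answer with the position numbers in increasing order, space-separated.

From /ṣ/ at 1 rightward: 2 /a/ → [+RTR]; 3 /i/ → [+RTR]; 4 /k/ transparent; 5 /e/ → [+RTR]; 6 /a/ → [+RTR]; 7 /i/ → [+RTR]; 8 /a/ → [+RTR]; 9 /j/ blocks.
From /ṣ/ at 1 leftward: word edge.
Target with no active source: position 10 stays [-emphatic].

1 2 3 5 6 7 8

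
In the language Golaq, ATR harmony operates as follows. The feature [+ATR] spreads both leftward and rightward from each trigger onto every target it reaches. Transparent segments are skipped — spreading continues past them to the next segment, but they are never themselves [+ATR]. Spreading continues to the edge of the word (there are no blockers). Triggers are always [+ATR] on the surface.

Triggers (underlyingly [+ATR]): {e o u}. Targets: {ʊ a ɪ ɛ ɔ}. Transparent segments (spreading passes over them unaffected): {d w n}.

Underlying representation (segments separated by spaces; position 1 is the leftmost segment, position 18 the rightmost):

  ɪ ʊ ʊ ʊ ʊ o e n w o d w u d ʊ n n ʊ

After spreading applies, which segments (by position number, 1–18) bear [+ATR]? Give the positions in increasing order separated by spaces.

From /o/ at 6 rightward: 7 /e/ is itself a trigger — this domain ends here.
From /o/ at 6 leftward: 5 /ʊ/ → [+ATR]; 4 /ʊ/ → [+ATR]; 3 /ʊ/ → [+ATR]; 2 /ʊ/ → [+ATR]; 1 /ɪ/ → [+ATR]; word edge.
From /e/ at 7 rightward: 8 /n/ transparent; 9 /w/ transparent; 10 /o/ is itself a trigger — this domain ends here.
From /e/ at 7 leftward: 6 /o/ is itself a trigger — this domain ends here.
From /o/ at 10 rightward: 11 /d/ transparent; 12 /w/ transparent; 13 /u/ is itself a trigger — this domain ends here.
From /o/ at 10 leftward: 9 /w/ transparent; 8 /n/ transparent; 7 /e/ is itself a trigger — this domain ends here.
From /u/ at 13 rightward: 14 /d/ transparent; 15 /ʊ/ → [+ATR]; 16 /n/ transparent; 17 /n/ transparent; 18 /ʊ/ → [+ATR]; word edge.
From /u/ at 13 leftward: 12 /w/ transparent; 11 /d/ transparent; 10 /o/ is itself a trigger — this domain ends here.

1 2 3 4 5 6 7 10 13 15 18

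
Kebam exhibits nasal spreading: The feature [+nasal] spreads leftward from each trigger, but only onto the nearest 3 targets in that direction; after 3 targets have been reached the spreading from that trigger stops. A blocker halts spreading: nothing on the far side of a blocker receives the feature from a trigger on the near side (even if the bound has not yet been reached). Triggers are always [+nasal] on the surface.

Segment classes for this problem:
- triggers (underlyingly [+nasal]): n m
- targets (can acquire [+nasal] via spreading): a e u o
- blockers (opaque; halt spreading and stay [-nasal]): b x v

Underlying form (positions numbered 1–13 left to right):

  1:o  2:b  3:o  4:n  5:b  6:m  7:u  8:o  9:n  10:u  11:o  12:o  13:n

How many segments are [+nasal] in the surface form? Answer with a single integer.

From /n/ at 4 leftward: 3 /o/ → [+nasal]; 2 /b/ blocks.
From /m/ at 6 leftward: 5 /b/ blocks.
From /n/ at 9 leftward: 8 /o/ → [+nasal]; 7 /u/ → [+nasal]; 6 /m/ is itself a trigger — this domain ends here.
From /n/ at 13 leftward: 12 /o/ → [+nasal]; 11 /o/ → [+nasal]; 10 /u/ → [+nasal]; bound reached.
Target with no active source: position 1 stays [-nasal].
[+nasal] positions on the surface: 3 4 6 7 8 9 10 11 12 13.

10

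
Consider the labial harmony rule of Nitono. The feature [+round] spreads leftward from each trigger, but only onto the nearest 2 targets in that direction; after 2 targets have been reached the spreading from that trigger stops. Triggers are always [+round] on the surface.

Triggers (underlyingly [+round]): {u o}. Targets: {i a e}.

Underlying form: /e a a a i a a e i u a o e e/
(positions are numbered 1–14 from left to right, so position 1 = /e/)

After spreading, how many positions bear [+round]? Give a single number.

From /u/ at 10 leftward: 9 /i/ → [+round]; 8 /e/ → [+round]; bound reached.
From /o/ at 12 leftward: 11 /a/ → [+round]; 10 /u/ is itself a trigger — this domain ends here.
Targets with no active source: positions 1 2 3 4 5 6 7 13 14 stay [-round].
[+round] positions on the surface: 8 9 10 11 12.

5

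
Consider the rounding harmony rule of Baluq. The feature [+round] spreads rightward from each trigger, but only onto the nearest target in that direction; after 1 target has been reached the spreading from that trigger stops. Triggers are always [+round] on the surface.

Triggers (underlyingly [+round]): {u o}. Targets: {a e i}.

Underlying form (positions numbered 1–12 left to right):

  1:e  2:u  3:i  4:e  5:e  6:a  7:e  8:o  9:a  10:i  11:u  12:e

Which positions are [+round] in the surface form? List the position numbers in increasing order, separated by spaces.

2 3 8 9 11 12

From /u/ at 2 rightward: 3 /i/ → [+round]; bound reached.
From /o/ at 8 rightward: 9 /a/ → [+round]; bound reached.
From /u/ at 11 rightward: 12 /e/ → [+round]; bound reached.
Targets with no active source: positions 1 4 5 6 7 10 stay [-round].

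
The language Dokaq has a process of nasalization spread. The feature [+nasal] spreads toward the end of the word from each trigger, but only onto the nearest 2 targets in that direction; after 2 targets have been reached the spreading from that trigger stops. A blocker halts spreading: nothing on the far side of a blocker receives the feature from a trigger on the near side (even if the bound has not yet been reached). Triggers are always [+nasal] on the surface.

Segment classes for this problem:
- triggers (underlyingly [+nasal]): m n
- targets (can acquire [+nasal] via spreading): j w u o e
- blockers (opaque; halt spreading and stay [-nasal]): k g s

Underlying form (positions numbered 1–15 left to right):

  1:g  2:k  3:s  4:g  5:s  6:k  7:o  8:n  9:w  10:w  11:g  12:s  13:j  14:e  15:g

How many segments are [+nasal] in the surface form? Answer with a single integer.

From /n/ at 8 rightward: 9 /w/ → [+nasal]; 10 /w/ → [+nasal]; bound reached.
Targets with no active source: positions 7 13 14 stay [-nasal].
[+nasal] positions on the surface: 8 9 10.

3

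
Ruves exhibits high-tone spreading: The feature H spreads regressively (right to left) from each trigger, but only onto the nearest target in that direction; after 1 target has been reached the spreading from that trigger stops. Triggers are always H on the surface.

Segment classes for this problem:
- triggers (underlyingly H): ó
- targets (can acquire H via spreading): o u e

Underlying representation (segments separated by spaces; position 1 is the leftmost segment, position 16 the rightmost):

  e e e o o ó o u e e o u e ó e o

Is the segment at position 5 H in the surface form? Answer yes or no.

yes

From /ó/ at 6 leftward: 5 /o/ → H; bound reached.
From /ó/ at 14 leftward: 13 /e/ → H; bound reached.
Targets with no active source: positions 1 2 3 4 7 8 9 10 11 12 15 16 stay [-high tone].
H positions on the surface: 5 6 13 14.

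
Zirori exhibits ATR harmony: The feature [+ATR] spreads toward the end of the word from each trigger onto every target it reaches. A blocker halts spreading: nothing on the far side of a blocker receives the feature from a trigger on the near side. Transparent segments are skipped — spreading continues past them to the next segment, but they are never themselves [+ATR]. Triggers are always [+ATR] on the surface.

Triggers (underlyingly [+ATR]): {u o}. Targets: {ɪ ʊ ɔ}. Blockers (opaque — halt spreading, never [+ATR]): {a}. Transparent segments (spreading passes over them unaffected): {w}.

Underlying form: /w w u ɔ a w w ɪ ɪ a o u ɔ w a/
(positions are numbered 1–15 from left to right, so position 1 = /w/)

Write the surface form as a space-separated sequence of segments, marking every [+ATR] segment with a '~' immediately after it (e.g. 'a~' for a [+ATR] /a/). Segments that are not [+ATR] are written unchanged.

From /u/ at 3 rightward: 4 /ɔ/ → [+ATR]; 5 /a/ blocks.
From /o/ at 11 rightward: 12 /u/ is itself a trigger — this domain ends here.
From /u/ at 12 rightward: 13 /ɔ/ → [+ATR]; 14 /w/ transparent; 15 /a/ blocks.
Targets with no active source: positions 8 9 stay [-ATR].
[+ATR] positions on the surface: 3 4 11 12 13.

w w u~ ɔ~ a w w ɪ ɪ a o~ u~ ɔ~ w a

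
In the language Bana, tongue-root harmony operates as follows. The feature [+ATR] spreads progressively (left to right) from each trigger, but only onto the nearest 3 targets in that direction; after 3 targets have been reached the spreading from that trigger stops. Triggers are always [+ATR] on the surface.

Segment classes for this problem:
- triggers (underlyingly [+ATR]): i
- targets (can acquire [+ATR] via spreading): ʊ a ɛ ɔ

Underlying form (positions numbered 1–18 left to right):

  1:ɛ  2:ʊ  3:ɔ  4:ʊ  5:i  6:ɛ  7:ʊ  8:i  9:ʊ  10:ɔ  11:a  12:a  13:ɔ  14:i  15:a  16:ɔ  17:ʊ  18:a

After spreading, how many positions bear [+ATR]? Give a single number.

From /i/ at 5 rightward: 6 /ɛ/ → [+ATR]; 7 /ʊ/ → [+ATR]; 8 /i/ is itself a trigger — this domain ends here.
From /i/ at 8 rightward: 9 /ʊ/ → [+ATR]; 10 /ɔ/ → [+ATR]; 11 /a/ → [+ATR]; bound reached.
From /i/ at 14 rightward: 15 /a/ → [+ATR]; 16 /ɔ/ → [+ATR]; 17 /ʊ/ → [+ATR]; bound reached.
Targets with no active source: positions 1 2 3 4 12 13 18 stay [-ATR].
[+ATR] positions on the surface: 5 6 7 8 9 10 11 14 15 16 17.

11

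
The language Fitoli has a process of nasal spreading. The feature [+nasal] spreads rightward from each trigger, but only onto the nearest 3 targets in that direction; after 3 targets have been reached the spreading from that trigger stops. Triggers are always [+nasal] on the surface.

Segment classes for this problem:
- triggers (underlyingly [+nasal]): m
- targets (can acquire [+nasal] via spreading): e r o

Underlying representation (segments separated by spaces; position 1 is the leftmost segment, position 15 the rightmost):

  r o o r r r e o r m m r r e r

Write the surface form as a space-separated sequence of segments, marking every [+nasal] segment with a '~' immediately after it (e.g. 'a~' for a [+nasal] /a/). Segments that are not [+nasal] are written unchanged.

From /m/ at 10 rightward: 11 /m/ is itself a trigger — this domain ends here.
From /m/ at 11 rightward: 12 /r/ → [+nasal]; 13 /r/ → [+nasal]; 14 /e/ → [+nasal]; bound reached.
Targets with no active source: positions 1 2 3 4 5 6 7 8 9 15 stay [-nasal].
[+nasal] positions on the surface: 10 11 12 13 14.

r o o r r r e o r m~ m~ r~ r~ e~ r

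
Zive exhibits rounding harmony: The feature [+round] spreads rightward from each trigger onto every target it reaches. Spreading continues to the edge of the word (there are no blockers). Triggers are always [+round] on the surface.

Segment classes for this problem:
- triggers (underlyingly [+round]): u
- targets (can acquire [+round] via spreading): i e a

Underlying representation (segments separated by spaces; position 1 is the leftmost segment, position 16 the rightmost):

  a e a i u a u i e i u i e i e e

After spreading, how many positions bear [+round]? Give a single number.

From /u/ at 5 rightward: 6 /a/ → [+round]; 7 /u/ is itself a trigger — this domain ends here.
From /u/ at 7 rightward: 8 /i/ → [+round]; 9 /e/ → [+round]; 10 /i/ → [+round]; 11 /u/ is itself a trigger — this domain ends here.
From /u/ at 11 rightward: 12 /i/ → [+round]; 13 /e/ → [+round]; 14 /i/ → [+round]; 15 /e/ → [+round]; 16 /e/ → [+round]; word edge.
Targets with no active source: positions 1 2 3 4 stay [-round].
[+round] positions on the surface: 5 6 7 8 9 10 11 12 13 14 15 16.

12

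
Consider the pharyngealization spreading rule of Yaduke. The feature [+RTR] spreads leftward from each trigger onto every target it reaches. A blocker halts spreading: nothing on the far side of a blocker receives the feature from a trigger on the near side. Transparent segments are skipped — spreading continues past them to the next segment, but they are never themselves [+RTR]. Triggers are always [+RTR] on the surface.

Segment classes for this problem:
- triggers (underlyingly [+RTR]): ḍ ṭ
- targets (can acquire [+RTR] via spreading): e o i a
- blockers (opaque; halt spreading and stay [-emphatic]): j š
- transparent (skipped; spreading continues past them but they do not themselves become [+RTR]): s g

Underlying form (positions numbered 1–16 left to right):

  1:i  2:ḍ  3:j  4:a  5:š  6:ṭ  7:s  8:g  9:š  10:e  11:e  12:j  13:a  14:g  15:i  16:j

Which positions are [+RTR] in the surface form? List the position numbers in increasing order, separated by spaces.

From /ḍ/ at 2 leftward: 1 /i/ → [+RTR]; word edge.
From /ṭ/ at 6 leftward: 5 /š/ blocks.
Targets with no active source: positions 4 10 11 13 15 stay [-emphatic].

1 2 6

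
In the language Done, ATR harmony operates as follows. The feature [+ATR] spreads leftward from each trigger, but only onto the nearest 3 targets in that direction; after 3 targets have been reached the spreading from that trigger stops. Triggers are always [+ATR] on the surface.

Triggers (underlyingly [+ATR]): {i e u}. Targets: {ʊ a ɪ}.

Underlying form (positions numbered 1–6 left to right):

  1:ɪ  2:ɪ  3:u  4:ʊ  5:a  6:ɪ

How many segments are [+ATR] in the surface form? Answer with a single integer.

3

From /u/ at 3 leftward: 2 /ɪ/ → [+ATR]; 1 /ɪ/ → [+ATR]; word edge.
Targets with no active source: positions 4 5 6 stay [-ATR].
[+ATR] positions on the surface: 1 2 3.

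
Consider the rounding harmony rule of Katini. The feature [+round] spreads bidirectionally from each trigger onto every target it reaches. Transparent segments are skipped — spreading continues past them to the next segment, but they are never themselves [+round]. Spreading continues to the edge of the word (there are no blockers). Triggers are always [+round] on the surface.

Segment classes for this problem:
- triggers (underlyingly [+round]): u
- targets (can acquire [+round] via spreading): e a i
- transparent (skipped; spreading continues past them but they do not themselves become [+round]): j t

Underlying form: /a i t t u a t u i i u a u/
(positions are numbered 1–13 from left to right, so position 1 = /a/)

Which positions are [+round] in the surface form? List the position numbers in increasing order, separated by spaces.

From /u/ at 5 rightward: 6 /a/ → [+round]; 7 /t/ transparent; 8 /u/ is itself a trigger — this domain ends here.
From /u/ at 5 leftward: 4 /t/ transparent; 3 /t/ transparent; 2 /i/ → [+round]; 1 /a/ → [+round]; word edge.
From /u/ at 8 rightward: 9 /i/ → [+round]; 10 /i/ → [+round]; 11 /u/ is itself a trigger — this domain ends here.
From /u/ at 8 leftward: 7 /t/ transparent; 6 /a/ → [+round]; 5 /u/ is itself a trigger — this domain ends here.
From /u/ at 11 rightward: 12 /a/ → [+round]; 13 /u/ is itself a trigger — this domain ends here.
From /u/ at 11 leftward: 10 /i/ → [+round]; 9 /i/ → [+round]; 8 /u/ is itself a trigger — this domain ends here.
From /u/ at 13 rightward: word edge.
From /u/ at 13 leftward: 12 /a/ → [+round]; 11 /u/ is itself a trigger — this domain ends here.

1 2 5 6 8 9 10 11 12 13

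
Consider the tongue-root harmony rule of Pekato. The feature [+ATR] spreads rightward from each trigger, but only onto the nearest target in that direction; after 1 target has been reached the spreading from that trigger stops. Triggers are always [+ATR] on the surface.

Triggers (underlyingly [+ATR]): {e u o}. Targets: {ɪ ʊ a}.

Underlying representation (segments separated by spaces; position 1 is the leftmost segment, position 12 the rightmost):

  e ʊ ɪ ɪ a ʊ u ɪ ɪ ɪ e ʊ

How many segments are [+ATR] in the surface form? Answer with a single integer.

From /e/ at 1 rightward: 2 /ʊ/ → [+ATR]; bound reached.
From /u/ at 7 rightward: 8 /ɪ/ → [+ATR]; bound reached.
From /e/ at 11 rightward: 12 /ʊ/ → [+ATR]; bound reached.
Targets with no active source: positions 3 4 5 6 9 10 stay [-ATR].
[+ATR] positions on the surface: 1 2 7 8 11 12.

6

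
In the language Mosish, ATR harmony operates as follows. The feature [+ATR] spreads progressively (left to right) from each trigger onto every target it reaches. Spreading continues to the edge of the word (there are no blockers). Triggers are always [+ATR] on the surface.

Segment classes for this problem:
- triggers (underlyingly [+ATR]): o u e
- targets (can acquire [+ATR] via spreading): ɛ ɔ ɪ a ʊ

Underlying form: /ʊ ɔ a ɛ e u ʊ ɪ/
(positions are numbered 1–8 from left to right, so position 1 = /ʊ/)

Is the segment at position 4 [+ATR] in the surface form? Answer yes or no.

no

From /e/ at 5 rightward: 6 /u/ is itself a trigger — this domain ends here.
From /u/ at 6 rightward: 7 /ʊ/ → [+ATR]; 8 /ɪ/ → [+ATR]; word edge.
Targets with no active source: positions 1 2 3 4 stay [-ATR].
[+ATR] positions on the surface: 5 6 7 8.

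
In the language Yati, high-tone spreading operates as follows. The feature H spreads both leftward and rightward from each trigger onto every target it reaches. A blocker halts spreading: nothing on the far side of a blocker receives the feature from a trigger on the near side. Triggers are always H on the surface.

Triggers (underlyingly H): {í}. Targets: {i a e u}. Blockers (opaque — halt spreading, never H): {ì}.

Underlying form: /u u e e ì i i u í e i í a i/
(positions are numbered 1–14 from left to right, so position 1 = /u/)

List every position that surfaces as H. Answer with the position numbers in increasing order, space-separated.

From /í/ at 9 rightward: 10 /e/ → H; 11 /i/ → H; 12 /í/ is itself a trigger — this domain ends here.
From /í/ at 9 leftward: 8 /u/ → H; 7 /i/ → H; 6 /i/ → H; 5 /ì/ blocks.
From /í/ at 12 rightward: 13 /a/ → H; 14 /i/ → H; word edge.
From /í/ at 12 leftward: 11 /i/ → H; 10 /e/ → H; 9 /í/ is itself a trigger — this domain ends here.
Targets with no active source: positions 1 2 3 4 stay [-high tone].

6 7 8 9 10 11 12 13 14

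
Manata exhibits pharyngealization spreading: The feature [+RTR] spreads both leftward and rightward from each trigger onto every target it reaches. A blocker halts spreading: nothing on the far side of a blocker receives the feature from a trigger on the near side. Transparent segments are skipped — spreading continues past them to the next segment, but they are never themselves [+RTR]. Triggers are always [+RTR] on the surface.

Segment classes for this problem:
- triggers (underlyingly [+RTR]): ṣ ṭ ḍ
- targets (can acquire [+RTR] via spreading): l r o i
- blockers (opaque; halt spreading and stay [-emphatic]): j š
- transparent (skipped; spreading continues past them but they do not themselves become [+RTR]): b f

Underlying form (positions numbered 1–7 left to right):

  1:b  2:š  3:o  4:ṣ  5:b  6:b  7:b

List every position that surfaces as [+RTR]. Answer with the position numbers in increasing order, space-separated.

3 4

From /ṣ/ at 4 rightward: 5 /b/ transparent; 6 /b/ transparent; 7 /b/ transparent; word edge.
From /ṣ/ at 4 leftward: 3 /o/ → [+RTR]; 2 /š/ blocks.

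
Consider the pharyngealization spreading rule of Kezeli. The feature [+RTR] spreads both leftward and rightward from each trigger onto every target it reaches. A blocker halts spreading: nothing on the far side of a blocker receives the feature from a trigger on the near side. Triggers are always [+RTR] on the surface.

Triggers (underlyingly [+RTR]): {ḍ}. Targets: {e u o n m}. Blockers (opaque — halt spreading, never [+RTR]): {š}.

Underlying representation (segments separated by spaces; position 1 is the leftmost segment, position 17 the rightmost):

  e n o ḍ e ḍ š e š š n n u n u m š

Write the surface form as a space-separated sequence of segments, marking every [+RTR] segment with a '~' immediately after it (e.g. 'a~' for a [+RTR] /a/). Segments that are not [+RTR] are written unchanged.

From /ḍ/ at 4 rightward: 5 /e/ → [+RTR]; 6 /ḍ/ is itself a trigger — this domain ends here.
From /ḍ/ at 4 leftward: 3 /o/ → [+RTR]; 2 /n/ → [+RTR]; 1 /e/ → [+RTR]; word edge.
From /ḍ/ at 6 rightward: 7 /š/ blocks.
From /ḍ/ at 6 leftward: 5 /e/ → [+RTR]; 4 /ḍ/ is itself a trigger — this domain ends here.
Targets with no active source: positions 8 11 12 13 14 15 16 stay [-emphatic].
[+RTR] positions on the surface: 1 2 3 4 5 6.

e~ n~ o~ ḍ~ e~ ḍ~ š e š š n n u n u m š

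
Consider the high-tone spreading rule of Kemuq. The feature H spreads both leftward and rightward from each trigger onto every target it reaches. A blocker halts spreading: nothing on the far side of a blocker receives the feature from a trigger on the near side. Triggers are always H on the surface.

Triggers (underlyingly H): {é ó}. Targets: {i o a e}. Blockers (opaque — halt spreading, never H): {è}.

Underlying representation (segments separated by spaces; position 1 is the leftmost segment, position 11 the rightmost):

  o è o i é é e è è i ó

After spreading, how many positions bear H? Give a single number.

From /é/ at 5 rightward: 6 /é/ is itself a trigger — this domain ends here.
From /é/ at 5 leftward: 4 /i/ → H; 3 /o/ → H; 2 /è/ blocks.
From /é/ at 6 rightward: 7 /e/ → H; 8 /è/ blocks.
From /é/ at 6 leftward: 5 /é/ is itself a trigger — this domain ends here.
From /ó/ at 11 rightward: word edge.
From /ó/ at 11 leftward: 10 /i/ → H; 9 /è/ blocks.
Target with no active source: position 1 stays [-high tone].
H positions on the surface: 3 4 5 6 7 10 11.

7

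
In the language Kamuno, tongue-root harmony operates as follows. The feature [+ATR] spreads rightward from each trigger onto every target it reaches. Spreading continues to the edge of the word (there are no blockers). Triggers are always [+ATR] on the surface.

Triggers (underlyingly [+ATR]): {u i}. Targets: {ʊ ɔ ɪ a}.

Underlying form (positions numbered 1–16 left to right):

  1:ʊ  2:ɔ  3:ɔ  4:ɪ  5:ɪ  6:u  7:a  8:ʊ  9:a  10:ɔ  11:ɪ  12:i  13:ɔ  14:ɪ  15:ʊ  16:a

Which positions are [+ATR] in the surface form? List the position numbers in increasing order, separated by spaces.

From /u/ at 6 rightward: 7 /a/ → [+ATR]; 8 /ʊ/ → [+ATR]; 9 /a/ → [+ATR]; 10 /ɔ/ → [+ATR]; 11 /ɪ/ → [+ATR]; 12 /i/ is itself a trigger — this domain ends here.
From /i/ at 12 rightward: 13 /ɔ/ → [+ATR]; 14 /ɪ/ → [+ATR]; 15 /ʊ/ → [+ATR]; 16 /a/ → [+ATR]; word edge.
Targets with no active source: positions 1 2 3 4 5 stay [-ATR].

6 7 8 9 10 11 12 13 14 15 16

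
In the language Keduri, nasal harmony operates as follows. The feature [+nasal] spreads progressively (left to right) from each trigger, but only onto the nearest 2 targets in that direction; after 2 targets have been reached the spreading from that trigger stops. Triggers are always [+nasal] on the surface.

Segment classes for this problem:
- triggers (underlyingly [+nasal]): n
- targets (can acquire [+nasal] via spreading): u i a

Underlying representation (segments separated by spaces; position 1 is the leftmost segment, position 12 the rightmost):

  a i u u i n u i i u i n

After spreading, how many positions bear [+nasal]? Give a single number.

4

From /n/ at 6 rightward: 7 /u/ → [+nasal]; 8 /i/ → [+nasal]; bound reached.
From /n/ at 12 rightward: word edge.
Targets with no active source: positions 1 2 3 4 5 9 10 11 stay [-nasal].
[+nasal] positions on the surface: 6 7 8 12.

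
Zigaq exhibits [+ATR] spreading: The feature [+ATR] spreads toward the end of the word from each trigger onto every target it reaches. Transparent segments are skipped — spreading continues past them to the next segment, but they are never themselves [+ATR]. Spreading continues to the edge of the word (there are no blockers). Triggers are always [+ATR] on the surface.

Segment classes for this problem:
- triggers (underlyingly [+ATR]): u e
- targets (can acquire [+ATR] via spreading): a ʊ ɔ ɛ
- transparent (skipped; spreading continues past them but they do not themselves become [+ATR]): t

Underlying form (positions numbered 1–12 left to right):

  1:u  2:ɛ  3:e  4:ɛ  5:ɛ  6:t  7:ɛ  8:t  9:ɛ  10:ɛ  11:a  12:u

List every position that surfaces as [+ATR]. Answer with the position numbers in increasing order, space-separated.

1 2 3 4 5 7 9 10 11 12

From /u/ at 1 rightward: 2 /ɛ/ → [+ATR]; 3 /e/ is itself a trigger — this domain ends here.
From /e/ at 3 rightward: 4 /ɛ/ → [+ATR]; 5 /ɛ/ → [+ATR]; 6 /t/ transparent; 7 /ɛ/ → [+ATR]; 8 /t/ transparent; 9 /ɛ/ → [+ATR]; 10 /ɛ/ → [+ATR]; 11 /a/ → [+ATR]; 12 /u/ is itself a trigger — this domain ends here.
From /u/ at 12 rightward: word edge.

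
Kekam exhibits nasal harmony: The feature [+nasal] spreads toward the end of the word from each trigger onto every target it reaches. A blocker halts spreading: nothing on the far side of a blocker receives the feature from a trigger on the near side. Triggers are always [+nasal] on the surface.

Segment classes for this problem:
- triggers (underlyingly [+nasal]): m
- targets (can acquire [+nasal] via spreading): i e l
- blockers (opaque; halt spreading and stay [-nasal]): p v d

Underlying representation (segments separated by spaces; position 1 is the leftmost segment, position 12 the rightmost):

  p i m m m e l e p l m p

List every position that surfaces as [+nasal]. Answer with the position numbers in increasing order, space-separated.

From /m/ at 3 rightward: 4 /m/ is itself a trigger — this domain ends here.
From /m/ at 4 rightward: 5 /m/ is itself a trigger — this domain ends here.
From /m/ at 5 rightward: 6 /e/ → [+nasal]; 7 /l/ → [+nasal]; 8 /e/ → [+nasal]; 9 /p/ blocks.
From /m/ at 11 rightward: 12 /p/ blocks.
Targets with no active source: positions 2 10 stay [-nasal].

3 4 5 6 7 8 11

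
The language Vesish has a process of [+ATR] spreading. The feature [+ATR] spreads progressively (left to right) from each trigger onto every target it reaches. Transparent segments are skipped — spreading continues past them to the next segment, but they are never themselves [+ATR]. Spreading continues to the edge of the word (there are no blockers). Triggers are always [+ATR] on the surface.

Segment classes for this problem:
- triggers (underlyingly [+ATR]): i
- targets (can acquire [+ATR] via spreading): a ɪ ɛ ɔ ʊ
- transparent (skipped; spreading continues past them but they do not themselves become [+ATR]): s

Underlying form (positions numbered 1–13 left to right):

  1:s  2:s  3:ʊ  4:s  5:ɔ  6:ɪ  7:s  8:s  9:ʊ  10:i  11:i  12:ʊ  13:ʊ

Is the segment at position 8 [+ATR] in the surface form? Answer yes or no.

no

From /i/ at 10 rightward: 11 /i/ is itself a trigger — this domain ends here.
From /i/ at 11 rightward: 12 /ʊ/ → [+ATR]; 13 /ʊ/ → [+ATR]; word edge.
Targets with no active source: positions 3 5 6 9 stay [-ATR].
[+ATR] positions on the surface: 10 11 12 13.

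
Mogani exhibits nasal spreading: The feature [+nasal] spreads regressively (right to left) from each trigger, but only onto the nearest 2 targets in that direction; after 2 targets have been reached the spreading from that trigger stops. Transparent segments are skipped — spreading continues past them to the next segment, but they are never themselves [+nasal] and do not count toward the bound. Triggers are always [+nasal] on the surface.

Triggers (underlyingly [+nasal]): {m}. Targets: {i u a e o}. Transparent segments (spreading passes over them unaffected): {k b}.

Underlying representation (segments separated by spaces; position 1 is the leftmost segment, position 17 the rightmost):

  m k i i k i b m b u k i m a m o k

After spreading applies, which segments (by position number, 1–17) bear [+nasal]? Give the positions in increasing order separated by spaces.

From /m/ at 1 leftward: word edge.
From /m/ at 8 leftward: 7 /b/ transparent; 6 /i/ → [+nasal]; 5 /k/ transparent; 4 /i/ → [+nasal]; bound reached.
From /m/ at 13 leftward: 12 /i/ → [+nasal]; 11 /k/ transparent; 10 /u/ → [+nasal]; bound reached.
From /m/ at 15 leftward: 14 /a/ → [+nasal]; 13 /m/ is itself a trigger — this domain ends here.
Targets with no active source: positions 3 16 stay [-nasal].

1 4 6 8 10 12 13 14 15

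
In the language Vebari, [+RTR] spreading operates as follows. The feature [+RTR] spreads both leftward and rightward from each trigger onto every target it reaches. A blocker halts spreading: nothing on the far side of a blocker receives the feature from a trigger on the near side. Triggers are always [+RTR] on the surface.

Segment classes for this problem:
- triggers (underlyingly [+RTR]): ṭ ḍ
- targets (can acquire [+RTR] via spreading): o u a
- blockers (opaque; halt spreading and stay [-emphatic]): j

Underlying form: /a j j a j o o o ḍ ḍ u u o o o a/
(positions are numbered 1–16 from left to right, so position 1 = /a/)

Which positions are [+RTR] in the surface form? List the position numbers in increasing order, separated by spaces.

6 7 8 9 10 11 12 13 14 15 16

From /ḍ/ at 9 rightward: 10 /ḍ/ is itself a trigger — this domain ends here.
From /ḍ/ at 9 leftward: 8 /o/ → [+RTR]; 7 /o/ → [+RTR]; 6 /o/ → [+RTR]; 5 /j/ blocks.
From /ḍ/ at 10 rightward: 11 /u/ → [+RTR]; 12 /u/ → [+RTR]; 13 /o/ → [+RTR]; 14 /o/ → [+RTR]; 15 /o/ → [+RTR]; 16 /a/ → [+RTR]; word edge.
From /ḍ/ at 10 leftward: 9 /ḍ/ is itself a trigger — this domain ends here.
Targets with no active source: positions 1 4 stay [-emphatic].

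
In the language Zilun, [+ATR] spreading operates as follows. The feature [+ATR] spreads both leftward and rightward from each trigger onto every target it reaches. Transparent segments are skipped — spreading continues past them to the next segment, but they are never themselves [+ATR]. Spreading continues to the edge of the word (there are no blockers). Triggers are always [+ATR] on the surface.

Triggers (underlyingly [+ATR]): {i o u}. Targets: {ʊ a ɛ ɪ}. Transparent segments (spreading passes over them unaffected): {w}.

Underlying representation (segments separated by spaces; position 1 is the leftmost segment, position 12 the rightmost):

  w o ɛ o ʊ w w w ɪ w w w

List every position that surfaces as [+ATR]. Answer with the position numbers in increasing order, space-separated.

2 3 4 5 9

From /o/ at 2 rightward: 3 /ɛ/ → [+ATR]; 4 /o/ is itself a trigger — this domain ends here.
From /o/ at 2 leftward: 1 /w/ transparent; word edge.
From /o/ at 4 rightward: 5 /ʊ/ → [+ATR]; 6 /w/ transparent; 7 /w/ transparent; 8 /w/ transparent; 9 /ɪ/ → [+ATR]; 10 /w/ transparent; 11 /w/ transparent; 12 /w/ transparent; word edge.
From /o/ at 4 leftward: 3 /ɛ/ → [+ATR]; 2 /o/ is itself a trigger — this domain ends here.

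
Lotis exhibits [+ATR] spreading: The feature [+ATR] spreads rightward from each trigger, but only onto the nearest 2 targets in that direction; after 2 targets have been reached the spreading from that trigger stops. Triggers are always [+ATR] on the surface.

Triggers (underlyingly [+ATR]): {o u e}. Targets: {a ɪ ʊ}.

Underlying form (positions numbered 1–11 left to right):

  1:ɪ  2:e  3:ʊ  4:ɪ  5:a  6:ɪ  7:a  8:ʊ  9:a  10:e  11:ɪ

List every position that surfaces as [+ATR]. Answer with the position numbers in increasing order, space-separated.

From /e/ at 2 rightward: 3 /ʊ/ → [+ATR]; 4 /ɪ/ → [+ATR]; bound reached.
From /e/ at 10 rightward: 11 /ɪ/ → [+ATR]; word edge.
Targets with no active source: positions 1 5 6 7 8 9 stay [-ATR].

2 3 4 10 11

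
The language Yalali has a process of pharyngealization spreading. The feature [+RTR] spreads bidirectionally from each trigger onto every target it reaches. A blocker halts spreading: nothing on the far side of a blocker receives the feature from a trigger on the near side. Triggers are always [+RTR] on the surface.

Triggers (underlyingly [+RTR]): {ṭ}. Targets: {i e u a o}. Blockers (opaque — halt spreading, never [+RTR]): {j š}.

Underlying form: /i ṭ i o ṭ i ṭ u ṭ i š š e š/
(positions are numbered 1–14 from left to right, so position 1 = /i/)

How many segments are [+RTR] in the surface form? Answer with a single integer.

From /ṭ/ at 2 rightward: 3 /i/ → [+RTR]; 4 /o/ → [+RTR]; 5 /ṭ/ is itself a trigger — this domain ends here.
From /ṭ/ at 2 leftward: 1 /i/ → [+RTR]; word edge.
From /ṭ/ at 5 rightward: 6 /i/ → [+RTR]; 7 /ṭ/ is itself a trigger — this domain ends here.
From /ṭ/ at 5 leftward: 4 /o/ → [+RTR]; 3 /i/ → [+RTR]; 2 /ṭ/ is itself a trigger — this domain ends here.
From /ṭ/ at 7 rightward: 8 /u/ → [+RTR]; 9 /ṭ/ is itself a trigger — this domain ends here.
From /ṭ/ at 7 leftward: 6 /i/ → [+RTR]; 5 /ṭ/ is itself a trigger — this domain ends here.
From /ṭ/ at 9 rightward: 10 /i/ → [+RTR]; 11 /š/ blocks.
From /ṭ/ at 9 leftward: 8 /u/ → [+RTR]; 7 /ṭ/ is itself a trigger — this domain ends here.
Target with no active source: position 13 stays [-emphatic].
[+RTR] positions on the surface: 1 2 3 4 5 6 7 8 9 10.

10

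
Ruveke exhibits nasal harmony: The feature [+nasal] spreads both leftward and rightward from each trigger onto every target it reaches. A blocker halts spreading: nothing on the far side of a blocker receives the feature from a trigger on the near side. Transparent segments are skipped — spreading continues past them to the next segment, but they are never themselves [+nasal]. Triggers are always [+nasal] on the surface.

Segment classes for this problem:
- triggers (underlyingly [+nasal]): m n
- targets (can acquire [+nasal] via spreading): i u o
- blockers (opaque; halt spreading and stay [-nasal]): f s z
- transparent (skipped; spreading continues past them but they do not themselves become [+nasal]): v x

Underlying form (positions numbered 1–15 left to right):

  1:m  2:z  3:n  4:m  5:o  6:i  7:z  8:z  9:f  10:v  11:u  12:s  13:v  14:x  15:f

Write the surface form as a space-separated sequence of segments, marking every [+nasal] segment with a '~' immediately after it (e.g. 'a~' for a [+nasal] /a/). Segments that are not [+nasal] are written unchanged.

m~ z n~ m~ o~ i~ z z f v u s v x f

From /m/ at 1 rightward: 2 /z/ blocks.
From /m/ at 1 leftward: word edge.
From /n/ at 3 rightward: 4 /m/ is itself a trigger — this domain ends here.
From /n/ at 3 leftward: 2 /z/ blocks.
From /m/ at 4 rightward: 5 /o/ → [+nasal]; 6 /i/ → [+nasal]; 7 /z/ blocks.
From /m/ at 4 leftward: 3 /n/ is itself a trigger — this domain ends here.
Target with no active source: position 11 stays [-nasal].
[+nasal] positions on the surface: 1 3 4 5 6.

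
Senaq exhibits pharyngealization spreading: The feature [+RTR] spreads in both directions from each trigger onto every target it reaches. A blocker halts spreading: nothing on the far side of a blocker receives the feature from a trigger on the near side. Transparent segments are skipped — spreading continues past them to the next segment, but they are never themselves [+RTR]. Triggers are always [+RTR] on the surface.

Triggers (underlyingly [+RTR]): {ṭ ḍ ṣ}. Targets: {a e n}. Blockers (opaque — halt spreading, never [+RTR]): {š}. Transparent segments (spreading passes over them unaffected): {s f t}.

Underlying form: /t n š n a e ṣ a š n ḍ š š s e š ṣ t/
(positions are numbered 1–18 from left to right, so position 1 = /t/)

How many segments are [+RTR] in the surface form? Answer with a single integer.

From /ṣ/ at 7 rightward: 8 /a/ → [+RTR]; 9 /š/ blocks.
From /ṣ/ at 7 leftward: 6 /e/ → [+RTR]; 5 /a/ → [+RTR]; 4 /n/ → [+RTR]; 3 /š/ blocks.
From /ḍ/ at 11 rightward: 12 /š/ blocks.
From /ḍ/ at 11 leftward: 10 /n/ → [+RTR]; 9 /š/ blocks.
From /ṣ/ at 17 rightward: 18 /t/ transparent; word edge.
From /ṣ/ at 17 leftward: 16 /š/ blocks.
Targets with no active source: positions 2 15 stay [-emphatic].
[+RTR] positions on the surface: 4 5 6 7 8 10 11 17.

8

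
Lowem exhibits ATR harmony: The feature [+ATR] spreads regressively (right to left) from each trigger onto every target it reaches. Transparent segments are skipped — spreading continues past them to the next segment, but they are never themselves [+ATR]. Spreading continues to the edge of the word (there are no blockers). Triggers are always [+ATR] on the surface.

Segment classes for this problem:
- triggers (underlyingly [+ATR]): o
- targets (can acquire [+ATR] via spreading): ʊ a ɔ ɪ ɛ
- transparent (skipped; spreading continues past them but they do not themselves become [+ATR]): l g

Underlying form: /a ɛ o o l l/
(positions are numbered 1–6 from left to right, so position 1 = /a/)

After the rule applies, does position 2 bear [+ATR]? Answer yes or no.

yes

From /o/ at 3 leftward: 2 /ɛ/ → [+ATR]; 1 /a/ → [+ATR]; word edge.
From /o/ at 4 leftward: 3 /o/ is itself a trigger — this domain ends here.
[+ATR] positions on the surface: 1 2 3 4.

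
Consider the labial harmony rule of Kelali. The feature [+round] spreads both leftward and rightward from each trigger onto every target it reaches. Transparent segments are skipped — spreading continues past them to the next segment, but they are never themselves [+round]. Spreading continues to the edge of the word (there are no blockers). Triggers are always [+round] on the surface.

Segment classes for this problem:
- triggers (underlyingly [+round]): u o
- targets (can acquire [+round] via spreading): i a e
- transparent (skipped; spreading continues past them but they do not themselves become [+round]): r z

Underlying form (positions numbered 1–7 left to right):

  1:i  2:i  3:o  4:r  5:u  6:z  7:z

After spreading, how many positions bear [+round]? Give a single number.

4

From /o/ at 3 rightward: 4 /r/ transparent; 5 /u/ is itself a trigger — this domain ends here.
From /o/ at 3 leftward: 2 /i/ → [+round]; 1 /i/ → [+round]; word edge.
From /u/ at 5 rightward: 6 /z/ transparent; 7 /z/ transparent; word edge.
From /u/ at 5 leftward: 4 /r/ transparent; 3 /o/ is itself a trigger — this domain ends here.
[+round] positions on the surface: 1 2 3 5.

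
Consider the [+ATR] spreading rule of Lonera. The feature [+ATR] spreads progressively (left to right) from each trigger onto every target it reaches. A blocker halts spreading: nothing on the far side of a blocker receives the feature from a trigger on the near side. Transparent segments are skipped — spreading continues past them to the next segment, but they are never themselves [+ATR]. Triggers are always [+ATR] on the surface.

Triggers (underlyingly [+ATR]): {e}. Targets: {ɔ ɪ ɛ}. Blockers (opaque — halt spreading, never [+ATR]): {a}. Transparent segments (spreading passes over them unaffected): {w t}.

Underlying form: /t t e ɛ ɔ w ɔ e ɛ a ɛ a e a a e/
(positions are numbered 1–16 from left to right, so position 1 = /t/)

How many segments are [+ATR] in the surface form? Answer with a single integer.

8

From /e/ at 3 rightward: 4 /ɛ/ → [+ATR]; 5 /ɔ/ → [+ATR]; 6 /w/ transparent; 7 /ɔ/ → [+ATR]; 8 /e/ is itself a trigger — this domain ends here.
From /e/ at 8 rightward: 9 /ɛ/ → [+ATR]; 10 /a/ blocks.
From /e/ at 13 rightward: 14 /a/ blocks.
From /e/ at 16 rightward: word edge.
Target with no active source: position 11 stays [-ATR].
[+ATR] positions on the surface: 3 4 5 7 8 9 13 16.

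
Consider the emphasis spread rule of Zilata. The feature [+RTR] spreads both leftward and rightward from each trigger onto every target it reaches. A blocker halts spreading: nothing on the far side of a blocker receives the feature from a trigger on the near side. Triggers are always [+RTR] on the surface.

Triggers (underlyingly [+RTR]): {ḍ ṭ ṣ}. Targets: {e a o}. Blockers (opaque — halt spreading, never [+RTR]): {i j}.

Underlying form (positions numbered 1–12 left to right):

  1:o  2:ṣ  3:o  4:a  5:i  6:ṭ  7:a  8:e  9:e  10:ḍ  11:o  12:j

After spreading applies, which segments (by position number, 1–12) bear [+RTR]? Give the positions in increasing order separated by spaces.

1 2 3 4 6 7 8 9 10 11

From /ṣ/ at 2 rightward: 3 /o/ → [+RTR]; 4 /a/ → [+RTR]; 5 /i/ blocks.
From /ṣ/ at 2 leftward: 1 /o/ → [+RTR]; word edge.
From /ṭ/ at 6 rightward: 7 /a/ → [+RTR]; 8 /e/ → [+RTR]; 9 /e/ → [+RTR]; 10 /ḍ/ is itself a trigger — this domain ends here.
From /ṭ/ at 6 leftward: 5 /i/ blocks.
From /ḍ/ at 10 rightward: 11 /o/ → [+RTR]; 12 /j/ blocks.
From /ḍ/ at 10 leftward: 9 /e/ → [+RTR]; 8 /e/ → [+RTR]; 7 /a/ → [+RTR]; 6 /ṭ/ is itself a trigger — this domain ends here.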